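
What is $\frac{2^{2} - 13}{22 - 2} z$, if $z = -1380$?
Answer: $621$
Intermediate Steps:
$\frac{2^{2} - 13}{22 - 2} z = \frac{2^{2} - 13}{22 - 2} \left(-1380\right) = \frac{4 - 13}{20} \left(-1380\right) = \left(-9\right) \frac{1}{20} \left(-1380\right) = \left(- \frac{9}{20}\right) \left(-1380\right) = 621$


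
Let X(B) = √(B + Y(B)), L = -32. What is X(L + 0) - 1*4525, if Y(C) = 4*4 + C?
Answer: -4525 + 4*I*√3 ≈ -4525.0 + 6.9282*I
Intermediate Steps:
Y(C) = 16 + C
X(B) = √(16 + 2*B) (X(B) = √(B + (16 + B)) = √(16 + 2*B))
X(L + 0) - 1*4525 = √(16 + 2*(-32 + 0)) - 1*4525 = √(16 + 2*(-32)) - 4525 = √(16 - 64) - 4525 = √(-48) - 4525 = 4*I*√3 - 4525 = -4525 + 4*I*√3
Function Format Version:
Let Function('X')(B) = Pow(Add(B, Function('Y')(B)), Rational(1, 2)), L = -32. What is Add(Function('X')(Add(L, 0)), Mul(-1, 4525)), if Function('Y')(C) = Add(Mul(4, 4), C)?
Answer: Add(-4525, Mul(4, I, Pow(3, Rational(1, 2)))) ≈ Add(-4525.0, Mul(6.9282, I))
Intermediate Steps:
Function('Y')(C) = Add(16, C)
Function('X')(B) = Pow(Add(16, Mul(2, B)), Rational(1, 2)) (Function('X')(B) = Pow(Add(B, Add(16, B)), Rational(1, 2)) = Pow(Add(16, Mul(2, B)), Rational(1, 2)))
Add(Function('X')(Add(L, 0)), Mul(-1, 4525)) = Add(Pow(Add(16, Mul(2, Add(-32, 0))), Rational(1, 2)), Mul(-1, 4525)) = Add(Pow(Add(16, Mul(2, -32)), Rational(1, 2)), -4525) = Add(Pow(Add(16, -64), Rational(1, 2)), -4525) = Add(Pow(-48, Rational(1, 2)), -4525) = Add(Mul(4, I, Pow(3, Rational(1, 2))), -4525) = Add(-4525, Mul(4, I, Pow(3, Rational(1, 2))))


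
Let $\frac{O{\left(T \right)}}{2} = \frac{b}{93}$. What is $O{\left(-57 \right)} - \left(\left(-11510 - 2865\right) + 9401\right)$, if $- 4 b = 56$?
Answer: $\frac{462554}{93} \approx 4973.7$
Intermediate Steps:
$b = -14$ ($b = \left(- \frac{1}{4}\right) 56 = -14$)
$O{\left(T \right)} = - \frac{28}{93}$ ($O{\left(T \right)} = 2 \left(- \frac{14}{93}\right) = - \frac{28}{93}$)
$O{\left(-57 \right)} - \left(\left(-11510 - 2865\right) + 9401\right) = - \frac{28}{93} - \left(\left(-11510 - 2865\right) + 9401\right) = - \frac{28}{93} - \left(-14375 + 9401\right) = - \frac{28}{93} - -4974 = - \frac{28}{93} + 4974 = \frac{462554}{93}$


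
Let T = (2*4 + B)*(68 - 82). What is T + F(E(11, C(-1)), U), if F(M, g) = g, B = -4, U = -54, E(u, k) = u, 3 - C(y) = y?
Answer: -110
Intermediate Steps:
C(y) = 3 - y
T = -56 (T = (2*4 - 4)*(68 - 82) = (8 - 4)*(-14) = 4*(-14) = -56)
T + F(E(11, C(-1)), U) = -56 - 54 = -110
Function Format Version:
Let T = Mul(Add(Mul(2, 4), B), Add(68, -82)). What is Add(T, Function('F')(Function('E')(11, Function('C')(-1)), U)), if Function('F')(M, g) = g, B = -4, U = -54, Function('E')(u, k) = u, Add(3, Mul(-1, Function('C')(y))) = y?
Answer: -110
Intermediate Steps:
Function('C')(y) = Add(3, Mul(-1, y))
T = -56 (T = Mul(Add(Mul(2, 4), -4), Add(68, -82)) = Mul(Add(8, -4), -14) = Mul(4, -14) = -56)
Add(T, Function('F')(Function('E')(11, Function('C')(-1)), U)) = Add(-56, -54) = -110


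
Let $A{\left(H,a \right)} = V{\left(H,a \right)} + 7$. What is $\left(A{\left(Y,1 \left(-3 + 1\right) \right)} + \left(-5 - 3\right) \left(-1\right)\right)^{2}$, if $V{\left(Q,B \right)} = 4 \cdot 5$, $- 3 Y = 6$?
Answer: $1225$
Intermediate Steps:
$Y = -2$ ($Y = \left(- \frac{1}{3}\right) 6 = -2$)
$V{\left(Q,B \right)} = 20$
$A{\left(H,a \right)} = 27$ ($A{\left(H,a \right)} = 20 + 7 = 27$)
$\left(A{\left(Y,1 \left(-3 + 1\right) \right)} + \left(-5 - 3\right) \left(-1\right)\right)^{2} = \left(27 + \left(-5 - 3\right) \left(-1\right)\right)^{2} = \left(27 - -8\right)^{2} = \left(27 + 8\right)^{2} = 35^{2} = 1225$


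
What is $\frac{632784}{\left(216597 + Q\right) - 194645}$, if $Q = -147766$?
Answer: $- \frac{105464}{20969} \approx -5.0295$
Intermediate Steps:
$\frac{632784}{\left(216597 + Q\right) - 194645} = \frac{632784}{\left(216597 - 147766\right) - 194645} = \frac{632784}{68831 - 194645} = \frac{632784}{-125814} = 632784 \left(- \frac{1}{125814}\right) = - \frac{105464}{20969}$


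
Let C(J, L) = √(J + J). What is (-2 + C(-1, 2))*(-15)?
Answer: 30 - 15*I*√2 ≈ 30.0 - 21.213*I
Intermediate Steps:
C(J, L) = √2*√J (C(J, L) = √(2*J) = √2*√J)
(-2 + C(-1, 2))*(-15) = (-2 + √2*√(-1))*(-15) = (-2 + √2*I)*(-15) = (-2 + I*√2)*(-15) = 30 - 15*I*√2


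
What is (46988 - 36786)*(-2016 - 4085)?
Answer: -62242402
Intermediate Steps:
(46988 - 36786)*(-2016 - 4085) = 10202*(-6101) = -62242402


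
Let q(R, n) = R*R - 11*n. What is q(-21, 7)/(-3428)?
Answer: -91/857 ≈ -0.10618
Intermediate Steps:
q(R, n) = R² - 11*n
q(-21, 7)/(-3428) = ((-21)² - 11*7)/(-3428) = (441 - 77)*(-1/3428) = 364*(-1/3428) = -91/857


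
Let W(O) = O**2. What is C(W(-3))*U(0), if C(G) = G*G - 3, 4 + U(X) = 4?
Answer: 0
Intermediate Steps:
U(X) = 0 (U(X) = -4 + 4 = 0)
C(G) = -3 + G**2 (C(G) = G**2 - 3 = -3 + G**2)
C(W(-3))*U(0) = (-3 + ((-3)**2)**2)*0 = (-3 + 9**2)*0 = (-3 + 81)*0 = 78*0 = 0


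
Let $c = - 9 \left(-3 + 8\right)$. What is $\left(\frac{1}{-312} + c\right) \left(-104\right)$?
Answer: $\frac{14041}{3} \approx 4680.3$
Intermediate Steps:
$c = -45$ ($c = \left(-9\right) 5 = -45$)
$\left(\frac{1}{-312} + c\right) \left(-104\right) = \left(\frac{1}{-312} - 45\right) \left(-104\right) = \left(- \frac{1}{312} - 45\right) \left(-104\right) = \left(- \frac{14041}{312}\right) \left(-104\right) = \frac{14041}{3}$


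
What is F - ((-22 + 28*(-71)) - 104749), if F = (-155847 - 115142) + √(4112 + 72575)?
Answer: -164230 + √76687 ≈ -1.6395e+5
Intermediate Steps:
F = -270989 + √76687 ≈ -2.7071e+5
F - ((-22 + 28*(-71)) - 104749) = (-270989 + √76687) - ((-22 + 28*(-71)) - 104749) = (-270989 + √76687) - ((-22 - 1988) - 104749) = (-270989 + √76687) - (-2010 - 104749) = (-270989 + √76687) - 1*(-106759) = (-270989 + √76687) + 106759 = -164230 + √76687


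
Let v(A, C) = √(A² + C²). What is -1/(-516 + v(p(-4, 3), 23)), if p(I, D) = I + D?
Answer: 258/132863 + √530/265726 ≈ 0.0020285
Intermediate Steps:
p(I, D) = D + I
-1/(-516 + v(p(-4, 3), 23)) = -1/(-516 + √((3 - 4)² + 23²)) = -1/(-516 + √((-1)² + 529)) = -1/(-516 + √(1 + 529)) = -1/(-516 + √530)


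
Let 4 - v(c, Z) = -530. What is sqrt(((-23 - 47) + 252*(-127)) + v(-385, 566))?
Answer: 2*I*sqrt(7885) ≈ 177.59*I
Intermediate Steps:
v(c, Z) = 534 (v(c, Z) = 4 - 1*(-530) = 4 + 530 = 534)
sqrt(((-23 - 47) + 252*(-127)) + v(-385, 566)) = sqrt(((-23 - 47) + 252*(-127)) + 534) = sqrt((-70 - 32004) + 534) = sqrt(-32074 + 534) = sqrt(-31540) = 2*I*sqrt(7885)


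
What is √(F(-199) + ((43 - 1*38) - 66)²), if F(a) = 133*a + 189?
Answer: I*√22557 ≈ 150.19*I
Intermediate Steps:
F(a) = 189 + 133*a
√(F(-199) + ((43 - 1*38) - 66)²) = √((189 + 133*(-199)) + ((43 - 1*38) - 66)²) = √((189 - 26467) + ((43 - 38) - 66)²) = √(-26278 + (5 - 66)²) = √(-26278 + (-61)²) = √(-26278 + 3721) = √(-22557) = I*√22557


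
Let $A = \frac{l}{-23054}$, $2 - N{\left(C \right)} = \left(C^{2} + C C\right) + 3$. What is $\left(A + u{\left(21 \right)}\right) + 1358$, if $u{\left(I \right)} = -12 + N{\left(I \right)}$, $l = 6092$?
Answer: $\frac{5333955}{11527} \approx 462.74$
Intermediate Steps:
$N{\left(C \right)} = -1 - 2 C^{2}$ ($N{\left(C \right)} = 2 - \left(\left(C^{2} + C C\right) + 3\right) = 2 - \left(\left(C^{2} + C^{2}\right) + 3\right) = 2 - \left(2 C^{2} + 3\right) = 2 - \left(3 + 2 C^{2}\right) = -1 - 2 C^{2}$)
$A = - \frac{3046}{11527}$ ($A = \frac{6092}{-23054} = 6092 \left(- \frac{1}{23054}\right) = - \frac{3046}{11527} \approx -0.26425$)
$u{\left(I \right)} = -13 - 2 I^{2}$ ($u{\left(I \right)} = -12 - \left(1 + 2 I^{2}\right) = -13 - 2 I^{2}$)
$\left(A + u{\left(21 \right)}\right) + 1358 = \left(- \frac{3046}{11527} - \left(13 + 2 \cdot 21^{2}\right)\right) + 1358 = \left(- \frac{3046}{11527} - 895\right) + 1358 = - \frac{10319711}{11527} + 1358 = \frac{5333955}{11527}$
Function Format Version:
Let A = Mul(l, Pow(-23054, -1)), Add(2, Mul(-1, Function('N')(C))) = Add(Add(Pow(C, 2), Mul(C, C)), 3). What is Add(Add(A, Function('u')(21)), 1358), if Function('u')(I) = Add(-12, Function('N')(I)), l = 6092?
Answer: Rational(5333955, 11527) ≈ 462.74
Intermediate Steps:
Function('N')(C) = Add(-1, Mul(-2, Pow(C, 2))) (Function('N')(C) = Add(2, Mul(-1, Add(Add(Pow(C, 2), Mul(C, C)), 3))) = Add(2, Mul(-1, Add(Add(Pow(C, 2), Pow(C, 2)), 3))) = Add(2, Mul(-1, Add(Mul(2, Pow(C, 2)), 3))) = Add(2, Mul(-1, Add(3, Mul(2, Pow(C, 2))))) = Add(2, Add(-3, Mul(-2, Pow(C, 2)))) = Add(-1, Mul(-2, Pow(C, 2))))
A = Rational(-3046, 11527) (A = Mul(6092, Pow(-23054, -1)) = Mul(6092, Rational(-1, 23054)) = Rational(-3046, 11527) ≈ -0.26425)
Function('u')(I) = Add(-13, Mul(-2, Pow(I, 2))) (Function('u')(I) = Add(-12, Add(-1, Mul(-2, Pow(I, 2)))) = Add(-13, Mul(-2, Pow(I, 2))))
Add(Add(A, Function('u')(21)), 1358) = Add(Add(Rational(-3046, 11527), Add(-13, Mul(-2, Pow(21, 2)))), 1358) = Add(Add(Rational(-3046, 11527), Add(-13, Mul(-2, 441))), 1358) = Add(Add(Rational(-3046, 11527), Add(-13, -882)), 1358) = Add(Add(Rational(-3046, 11527), -895), 1358) = Add(Rational(-10319711, 11527), 1358) = Rational(5333955, 11527)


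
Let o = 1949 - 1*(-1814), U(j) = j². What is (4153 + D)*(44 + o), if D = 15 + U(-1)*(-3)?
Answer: 15856155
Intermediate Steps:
o = 3763 (o = 1949 + 1814 = 3763)
D = 12 (D = 15 + (-1)²*(-3) = 15 + 1*(-3) = 15 - 3 = 12)
(4153 + D)*(44 + o) = (4153 + 12)*(44 + 3763) = 4165*3807 = 15856155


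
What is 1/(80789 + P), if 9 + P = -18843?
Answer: 1/61937 ≈ 1.6145e-5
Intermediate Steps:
P = -18852 (P = -9 - 18843 = -18852)
1/(80789 + P) = 1/(80789 - 18852) = 1/61937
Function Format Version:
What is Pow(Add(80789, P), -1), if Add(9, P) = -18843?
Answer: Rational(1, 61937) ≈ 1.6145e-5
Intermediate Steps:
P = -18852 (P = Add(-9, -18843) = -18852)
Pow(Add(80789, P), -1) = Pow(Add(80789, -18852), -1) = Pow(61937, -1) = Rational(1, 61937)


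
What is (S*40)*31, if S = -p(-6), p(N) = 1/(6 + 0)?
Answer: -620/3 ≈ -206.67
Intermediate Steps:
p(N) = 1/6
S = -1/6 (S = -1*1/6 = -1/6 ≈ -0.16667)
(S*40)*31 = -1/6*40*31 = -20/3*31 = -620/3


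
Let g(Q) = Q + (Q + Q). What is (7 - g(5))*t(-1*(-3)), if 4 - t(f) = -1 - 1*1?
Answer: -48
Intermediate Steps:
t(f) = 6 (t(f) = 4 - (-1 - 1*1) = 4 - (-1 - 1) = 4 - 1*(-2) = 4 + 2 = 6)
g(Q) = 3*Q (g(Q) = Q + 2*Q = 3*Q)
(7 - g(5))*t(-1*(-3)) = (7 - 3*5)*6 = (7 - 1*15)*6 = (7 - 15)*6 = -8*6 = -48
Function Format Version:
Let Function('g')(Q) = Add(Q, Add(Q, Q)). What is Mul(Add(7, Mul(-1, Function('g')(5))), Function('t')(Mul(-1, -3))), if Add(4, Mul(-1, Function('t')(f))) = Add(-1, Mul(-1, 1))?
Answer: -48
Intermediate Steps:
Function('t')(f) = 6 (Function('t')(f) = Add(4, Mul(-1, Add(-1, Mul(-1, 1)))) = Add(4, Mul(-1, Add(-1, -1))) = Add(4, Mul(-1, -2)) = Add(4, 2) = 6)
Function('g')(Q) = Mul(3, Q) (Function('g')(Q) = Add(Q, Mul(2, Q)) = Mul(3, Q))
Mul(Add(7, Mul(-1, Function('g')(5))), Function('t')(Mul(-1, -3))) = Mul(Add(7, Mul(-1, Mul(3, 5))), 6) = Mul(Add(7, Mul(-1, 15)), 6) = Mul(Add(7, -15), 6) = Mul(-8, 6) = -48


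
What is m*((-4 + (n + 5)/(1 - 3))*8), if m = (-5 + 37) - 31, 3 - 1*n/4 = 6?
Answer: -4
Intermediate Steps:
n = -12 (n = 12 - 4*6 = 12 - 24 = -12)
m = 1 (m = 32 - 31 = 1)
m*((-4 + (n + 5)/(1 - 3))*8) = 1*((-4 + (-12 + 5)/(1 - 3))*8) = 1*((-4 - 7/(-2))*8) = 1*((-4 - 7*(-½))*8) = 1*((-4 + 7/2)*8) = 1*(-½*8) = 1*(-4) = -4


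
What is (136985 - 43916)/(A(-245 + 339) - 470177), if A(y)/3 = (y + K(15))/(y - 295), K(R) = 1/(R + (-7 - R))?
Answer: -43649361/220513670 ≈ -0.19794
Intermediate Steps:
K(R) = -⅐ (K(R) = 1/(-7) = -⅐)
A(y) = 3*(-⅐ + y)/(-295 + y) (A(y) = 3*((y - ⅐)/(y - 295)) = 3*((-⅐ + y)/(-295 + y)) = 3*(-⅐ + y)/(-295 + y))
(136985 - 43916)/(A(-245 + 339) - 470177) = (136985 - 43916)/(3*(-1 + 7*(-245 + 339))/(7*(-295 + (-245 + 339))) - 470177) = 93069/(3*(-1 + 7*94)/(7*(-295 + 94)) - 470177) = 93069/((3/7)*(-1 + 658)/(-201) - 470177) = 93069/((3/7)*(-1/201)*657 - 470177) = 93069/(-657/469 - 470177) = 93069/(-220513670/469) = 93069*(-469/220513670) = -43649361/220513670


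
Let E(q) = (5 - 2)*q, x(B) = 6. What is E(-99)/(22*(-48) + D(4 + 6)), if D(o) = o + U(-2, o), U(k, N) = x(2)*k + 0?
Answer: 297/1058 ≈ 0.28072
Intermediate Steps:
E(q) = 3*q
U(k, N) = 6*k (U(k, N) = 6*k + 0 = 6*k)
D(o) = -12 + o (D(o) = o + 6*(-2) = o - 12 = -12 + o)
E(-99)/(22*(-48) + D(4 + 6)) = (3*(-99))/(22*(-48) + (-12 + (4 + 6))) = -297/(-1056 + (-12 + 10)) = -297/(-1056 - 2) = -297/(-1058) = -297*(-1/1058) = 297/1058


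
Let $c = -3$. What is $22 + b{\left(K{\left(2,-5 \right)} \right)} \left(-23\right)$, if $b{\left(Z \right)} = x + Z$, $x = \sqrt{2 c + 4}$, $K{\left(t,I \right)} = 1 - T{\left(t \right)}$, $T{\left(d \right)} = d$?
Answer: $45 - 23 i \sqrt{2} \approx 45.0 - 32.527 i$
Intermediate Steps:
$K{\left(t,I \right)} = 1 - t$
$x = i \sqrt{2}$ ($x = \sqrt{2 \left(-3\right) + 4} = \sqrt{-6 + 4} = \sqrt{-2} = i \sqrt{2} \approx 1.4142 i$)
$b{\left(Z \right)} = Z + i \sqrt{2}$ ($b{\left(Z \right)} = i \sqrt{2} + Z = Z + i \sqrt{2}$)
$22 + b{\left(K{\left(2,-5 \right)} \right)} \left(-23\right) = 22 + \left(\left(1 - 2\right) + i \sqrt{2}\right) \left(-23\right) = 22 + \left(-1 + i \sqrt{2}\right) \left(-23\right) = 22 + \left(23 - 23 i \sqrt{2}\right) = 45 - 23 i \sqrt{2}$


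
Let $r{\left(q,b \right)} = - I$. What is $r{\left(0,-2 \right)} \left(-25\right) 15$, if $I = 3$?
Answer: $1125$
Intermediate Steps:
$r{\left(q,b \right)} = -3$ ($r{\left(q,b \right)} = \left(-1\right) 3 = -3$)
$r{\left(0,-2 \right)} \left(-25\right) 15 = \left(-3\right) \left(-25\right) 15 = 75 \cdot 15 = 1125$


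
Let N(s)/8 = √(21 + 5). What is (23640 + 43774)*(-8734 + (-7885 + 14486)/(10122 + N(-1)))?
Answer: -15079831056090853/25613305 - 889999628*√26/25613305 ≈ -5.8875e+8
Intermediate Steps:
N(s) = 8*√26 (N(s) = 8*√(21 + 5) = 8*√26)
(23640 + 43774)*(-8734 + (-7885 + 14486)/(10122 + N(-1))) = (23640 + 43774)*(-8734 + (-7885 + 14486)/(10122 + 8*√26)) = 67414*(-8734 + 6601/(10122 + 8*√26)) = -588793876 + 444999814/(10122 + 8*√26)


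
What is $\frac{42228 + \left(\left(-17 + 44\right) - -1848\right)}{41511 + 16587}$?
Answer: $\frac{14701}{19366} \approx 0.75911$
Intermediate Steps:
$\frac{42228 + \left(\left(-17 + 44\right) - -1848\right)}{41511 + 16587} = \frac{42228 + \left(27 + 1848\right)}{58098} = \left(42228 + 1875\right) \frac{1}{58098} = 44103 \cdot \frac{1}{58098} = \frac{14701}{19366}$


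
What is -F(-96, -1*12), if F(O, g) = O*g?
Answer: -1152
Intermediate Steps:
-F(-96, -1*12) = -(-96)*(-1*12) = -(-96)*(-12) = -1*1152 = -1152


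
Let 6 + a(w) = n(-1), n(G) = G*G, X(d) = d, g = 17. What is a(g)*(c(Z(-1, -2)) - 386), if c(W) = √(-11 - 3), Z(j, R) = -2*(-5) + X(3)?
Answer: 1930 - 5*I*√14 ≈ 1930.0 - 18.708*I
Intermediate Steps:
Z(j, R) = 13 (Z(j, R) = -2*(-5) + 3 = 10 + 3 = 13)
n(G) = G²
a(w) = -5 (a(w) = -6 + (-1)² = -6 + 1 = -5)
c(W) = I*√14 (c(W) = √(-14) = I*√14)
a(g)*(c(Z(-1, -2)) - 386) = -5*(I*√14 - 386) = -5*(-386 + I*√14) = 1930 - 5*I*√14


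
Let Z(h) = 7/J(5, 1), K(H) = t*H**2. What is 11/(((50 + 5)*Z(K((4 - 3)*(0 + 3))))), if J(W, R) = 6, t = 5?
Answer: 6/35 ≈ 0.17143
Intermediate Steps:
K(H) = 5*H**2
Z(h) = 7/6
11/(((50 + 5)*Z(K((4 - 3)*(0 + 3))))) = 11/(((50 + 5)*(7/6))) = 11/((55*(7/6))) = 11/(385/6) = 11*(6/385) = 6/35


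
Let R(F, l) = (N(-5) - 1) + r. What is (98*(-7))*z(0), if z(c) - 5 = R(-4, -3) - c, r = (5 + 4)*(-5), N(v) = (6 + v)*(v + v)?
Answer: 34986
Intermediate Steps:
N(v) = 2*v*(6 + v) (N(v) = (6 + v)*(2*v) = 2*v*(6 + v))
r = -45 (r = 9*(-5) = -45)
R(F, l) = -56 (R(F, l) = (2*(-5)*(6 - 5) - 1) - 45 = (2*(-5)*1 - 1) - 45 = (-10 - 1) - 45 = -11 - 45 = -56)
z(c) = -51 - c (z(c) = 5 + (-56 - c) = -51 - c)
(98*(-7))*z(0) = (98*(-7))*(-51 - 1*0) = -686*(-51 + 0) = -686*(-51) = 34986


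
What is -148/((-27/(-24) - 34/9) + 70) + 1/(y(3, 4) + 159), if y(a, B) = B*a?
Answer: -1817327/829179 ≈ -2.1917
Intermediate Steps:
-148/((-27/(-24) - 34/9) + 70) + 1/(y(3, 4) + 159) = -148/((-27/(-24) - 34/9) + 70) + 1/(4*3 + 159) = -148/((-27*(-1/24) - 34*⅑) + 70) + 1/(12 + 159) = -148/((9/8 - 34/9) + 70) + 1/171 = -148/(-191/72 + 70) + 1/171 = -148/(4849/72) + 1/171 = (72/4849)*(-148) + 1/171 = -10656/4849 + 1/171 = -1817327/829179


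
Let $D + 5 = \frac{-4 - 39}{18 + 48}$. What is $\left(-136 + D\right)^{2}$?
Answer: $\frac{87403801}{4356} \approx 20065.0$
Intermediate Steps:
$D = - \frac{373}{66}$ ($D = -5 + \frac{-4 - 39}{18 + 48} = -5 - \frac{43}{66} = - \frac{373}{66} \approx -5.6515$)
$\left(-136 + D\right)^{2} = \left(-136 - \frac{373}{66}\right)^{2} = \left(- \frac{9349}{66}\right)^{2} = \frac{87403801}{4356}$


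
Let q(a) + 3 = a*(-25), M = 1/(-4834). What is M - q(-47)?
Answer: -5665449/4834 ≈ -1172.0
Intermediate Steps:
M = -1/4834 ≈ -0.00020687
q(a) = -3 - 25*a (q(a) = -3 + a*(-25) = -3 - 25*a)
M - q(-47) = -1/4834 - (-3 - 25*(-47)) = -1/4834 - (-3 + 1175) = -1/4834 - 1*1172 = -1/4834 - 1172 = -5665449/4834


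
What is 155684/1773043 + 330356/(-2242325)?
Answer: -920783144/15469800175 ≈ -0.059521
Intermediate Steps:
155684/1773043 + 330356/(-2242325) = 155684*(1/1773043) + 330356*(-1/2242325) = 155684/1773043 - 330356/2242325 = -920783144/15469800175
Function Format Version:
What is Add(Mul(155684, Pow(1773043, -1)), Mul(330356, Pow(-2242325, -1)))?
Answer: Rational(-920783144, 15469800175) ≈ -0.059521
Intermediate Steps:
Add(Mul(155684, Pow(1773043, -1)), Mul(330356, Pow(-2242325, -1))) = Add(Mul(155684, Rational(1, 1773043)), Mul(330356, Rational(-1, 2242325))) = Add(Rational(155684, 1773043), Rational(-330356, 2242325)) = Rational(-920783144, 15469800175)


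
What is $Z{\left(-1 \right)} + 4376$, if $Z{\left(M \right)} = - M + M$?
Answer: $4376$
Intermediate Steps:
$Z{\left(M \right)} = 0$
$Z{\left(-1 \right)} + 4376 = 0 + 4376 = 4376$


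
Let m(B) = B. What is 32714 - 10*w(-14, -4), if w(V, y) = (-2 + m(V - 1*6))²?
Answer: 27874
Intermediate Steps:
w(V, y) = (-8 + V)² (w(V, y) = (-2 + (V - 1*6))² = (-2 + (V - 6))² = (-2 + (-6 + V))² = (-8 + V)²)
32714 - 10*w(-14, -4) = 32714 - 10*(-8 - 14)² = 32714 - 10*(-22)² = 32714 - 10*484 = 32714 - 4840 = 27874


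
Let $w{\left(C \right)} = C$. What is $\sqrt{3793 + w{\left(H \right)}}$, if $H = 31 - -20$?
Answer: $62$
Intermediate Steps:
$H = 51$ ($H = 31 + 20 = 51$)
$\sqrt{3793 + w{\left(H \right)}} = \sqrt{3793 + 51} = \sqrt{3844} = 62$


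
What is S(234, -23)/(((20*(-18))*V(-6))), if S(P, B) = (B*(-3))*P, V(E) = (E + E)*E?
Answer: -299/480 ≈ -0.62292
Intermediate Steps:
V(E) = 2*E² (V(E) = (2*E)*E = 2*E²)
S(P, B) = -3*B*P (S(P, B) = (-3*B)*P = -3*B*P)
S(234, -23)/(((20*(-18))*V(-6))) = (-3*(-23)*234)/(((20*(-18))*(2*(-6)²))) = 16146/((-720*36)) = 16146/((-360*72)) = 16146/(-25920) = 16146*(-1/25920) = -299/480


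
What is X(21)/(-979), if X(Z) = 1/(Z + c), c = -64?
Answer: 1/42097 ≈ 2.3755e-5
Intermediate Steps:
X(Z) = 1/(-64 + Z) (X(Z) = 1/(Z - 64) = 1/(-64 + Z))
X(21)/(-979) = 1/((-64 + 21)*(-979)) = -1/979/(-43) = -1/43*(-1/979) = 1/42097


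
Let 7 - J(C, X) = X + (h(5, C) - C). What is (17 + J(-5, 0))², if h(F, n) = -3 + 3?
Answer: 361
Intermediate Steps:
h(F, n) = 0
J(C, X) = 7 + C - X (J(C, X) = 7 - (X + (0 - C)) = 7 - (X - C) = 7 + (C - X) = 7 + C - X)
(17 + J(-5, 0))² = (17 + (7 - 5 - 1*0))² = (17 + (7 - 5 + 0))² = (17 + 2)² = 19² = 361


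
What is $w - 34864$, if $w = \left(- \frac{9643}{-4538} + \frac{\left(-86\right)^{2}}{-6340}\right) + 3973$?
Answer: $- \frac{222183729037}{7192730} \approx -30890.0$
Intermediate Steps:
$w = \frac{28583609683}{7192730}$ ($w = \left(\left(-9643\right) \left(- \frac{1}{4538}\right) + 7396 \left(- \frac{1}{6340}\right)\right) + 3973 = \left(\frac{9643}{4538} - \frac{1849}{1585}\right) + 3973 = \frac{6893393}{7192730} + 3973 = \frac{28583609683}{7192730} \approx 3974.0$)
$w - 34864 = \frac{28583609683}{7192730} - 34864 = - \frac{222183729037}{7192730}$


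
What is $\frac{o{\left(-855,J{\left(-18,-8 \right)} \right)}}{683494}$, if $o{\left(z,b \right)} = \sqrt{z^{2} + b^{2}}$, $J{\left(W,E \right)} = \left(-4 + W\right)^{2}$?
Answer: $\frac{\sqrt{965281}}{683494} \approx 0.0014374$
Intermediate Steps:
$o{\left(z,b \right)} = \sqrt{b^{2} + z^{2}}$
$\frac{o{\left(-855,J{\left(-18,-8 \right)} \right)}}{683494} = \frac{\sqrt{\left(\left(-4 - 18\right)^{2}\right)^{2} + \left(-855\right)^{2}}}{683494} = \sqrt{\left(\left(-22\right)^{2}\right)^{2} + 731025} \cdot \frac{1}{683494} = \sqrt{484^{2} + 731025} \cdot \frac{1}{683494} = \sqrt{234256 + 731025} \cdot \frac{1}{683494} = \sqrt{965281} \cdot \frac{1}{683494} = \frac{\sqrt{965281}}{683494}$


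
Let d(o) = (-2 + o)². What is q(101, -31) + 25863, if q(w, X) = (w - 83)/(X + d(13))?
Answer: 129316/5 ≈ 25863.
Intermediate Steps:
q(w, X) = (-83 + w)/(121 + X) (q(w, X) = (w - 83)/(X + (-2 + 13)²) = (-83 + w)/(X + 11²) = (-83 + w)/(X + 121) = (-83 + w)/(121 + X))
q(101, -31) + 25863 = (-83 + 101)/(121 - 31) + 25863 = 18/90 + 25863 = (1/90)*18 + 25863 = ⅕ + 25863 = 129316/5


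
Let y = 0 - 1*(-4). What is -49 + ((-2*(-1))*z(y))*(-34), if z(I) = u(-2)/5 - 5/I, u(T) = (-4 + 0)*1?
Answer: 452/5 ≈ 90.400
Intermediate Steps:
u(T) = -4 (u(T) = -4*1 = -4)
y = 4 (y = 0 + 4 = 4)
z(I) = -⅘ - 5/I (z(I) = -4/5 - 5/I = -4*⅕ - 5/I = -⅘ - 5/I)
-49 + ((-2*(-1))*z(y))*(-34) = -49 + ((-2*(-1))*(-⅘ - 5/4))*(-34) = -49 + (2*(-⅘ - 5*¼))*(-34) = -49 + (2*(-⅘ - 5/4))*(-34) = -49 + (2*(-41/20))*(-34) = -49 - 41/10*(-34) = -49 + 697/5 = 452/5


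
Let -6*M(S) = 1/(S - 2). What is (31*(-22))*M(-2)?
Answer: -341/12 ≈ -28.417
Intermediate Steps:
M(S) = -1/(6*(-2 + S)) (M(S) = -1/(6*(S - 2)) = -1/(6*(-2 + S)))
(31*(-22))*M(-2) = (31*(-22))*(-1/(-12 + 6*(-2))) = -(-682)/(-12 - 12) = -(-682)/(-24) = -(-682)*(-1)/24 = -682*1/24 = -341/12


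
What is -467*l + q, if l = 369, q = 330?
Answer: -171993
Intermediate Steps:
-467*l + q = -467*369 + 330 = -172323 + 330 = -171993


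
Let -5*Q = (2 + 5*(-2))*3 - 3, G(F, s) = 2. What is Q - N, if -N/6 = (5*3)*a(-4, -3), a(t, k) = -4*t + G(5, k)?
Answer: 8127/5 ≈ 1625.4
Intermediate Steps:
a(t, k) = 2 - 4*t (a(t, k) = -4*t + 2 = 2 - 4*t)
N = -1620 (N = -6*5*3*(2 - 4*(-4)) = -90*(2 + 16) = -90*18 = -6*270 = -1620)
Q = 27/5 (Q = -((2 + 5*(-2))*3 - 3)/5 = -((2 - 10)*3 - 3)/5 = -(-8*3 - 3)/5 = -(-24 - 3)/5 = -⅕*(-27) = 27/5 ≈ 5.4000)
Q - N = 27/5 - 1*(-1620) = 27/5 + 1620 = 8127/5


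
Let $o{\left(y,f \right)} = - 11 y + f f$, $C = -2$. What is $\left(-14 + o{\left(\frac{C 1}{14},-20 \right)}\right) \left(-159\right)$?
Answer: $- \frac{431367}{7} \approx -61624.0$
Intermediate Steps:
$o{\left(y,f \right)} = f^{2} - 11 y$ ($o{\left(y,f \right)} = - 11 y + f^{2} = f^{2} - 11 y$)
$\left(-14 + o{\left(\frac{C 1}{14},-20 \right)}\right) \left(-159\right) = \left(-14 + \left(\left(-20\right)^{2} - 11 \frac{\left(-2\right) 1}{14}\right)\right) \left(-159\right) = \left(-14 + \left(400 - 11 \left(\left(-2\right) \frac{1}{14}\right)\right)\right) \left(-159\right) = \left(-14 + \left(400 - - \frac{11}{7}\right)\right) \left(-159\right) = \left(-14 + \left(400 + \frac{11}{7}\right)\right) \left(-159\right) = \left(-14 + \frac{2811}{7}\right) \left(-159\right) = \frac{2713}{7} \left(-159\right) = - \frac{431367}{7}$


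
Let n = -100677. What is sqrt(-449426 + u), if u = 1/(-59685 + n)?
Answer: I*sqrt(1284158444731234)/53454 ≈ 670.39*I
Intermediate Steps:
u = -1/160362 (u = 1/(-59685 - 100677) = 1/(-160362) = -1/160362 ≈ -6.2359e-6)
sqrt(-449426 + u) = sqrt(-449426 - 1/160362) = sqrt(-72070852213/160362) = I*sqrt(1284158444731234)/53454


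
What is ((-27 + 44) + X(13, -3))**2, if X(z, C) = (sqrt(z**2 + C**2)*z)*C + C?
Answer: 270934 - 1092*sqrt(178) ≈ 2.5637e+5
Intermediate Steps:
X(z, C) = C + C*z*sqrt(C**2 + z**2) (X(z, C) = (sqrt(C**2 + z**2)*z)*C + C = (z*sqrt(C**2 + z**2))*C + C = C*z*sqrt(C**2 + z**2) + C = C + C*z*sqrt(C**2 + z**2))
((-27 + 44) + X(13, -3))**2 = ((-27 + 44) - 3*(1 + 13*sqrt((-3)**2 + 13**2)))**2 = (17 - 3*(1 + 13*sqrt(9 + 169)))**2 = (17 - 3*(1 + 13*sqrt(178)))**2 = (17 + (-3 - 39*sqrt(178)))**2 = (14 - 39*sqrt(178))**2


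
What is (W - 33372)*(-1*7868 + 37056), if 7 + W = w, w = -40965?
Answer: -2169952672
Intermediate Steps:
W = -40972 (W = -7 - 40965 = -40972)
(W - 33372)*(-1*7868 + 37056) = (-40972 - 33372)*(-1*7868 + 37056) = -74344*(-7868 + 37056) = -74344*29188 = -2169952672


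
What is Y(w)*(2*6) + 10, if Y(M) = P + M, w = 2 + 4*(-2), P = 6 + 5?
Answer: 70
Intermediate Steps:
P = 11
w = -6 (w = 2 - 8 = -6)
Y(M) = 11 + M
Y(w)*(2*6) + 10 = (11 - 6)*(2*6) + 10 = 5*12 + 10 = 60 + 10 = 70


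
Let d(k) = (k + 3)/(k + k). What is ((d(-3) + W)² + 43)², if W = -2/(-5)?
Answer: 1164241/625 ≈ 1862.8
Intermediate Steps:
W = ⅖ (W = -2*(-⅕) = ⅖ ≈ 0.40000)
d(k) = (3 + k)/(2*k) (d(k) = (3 + k)/((2*k)) = (3 + k)*(1/(2*k)) = (3 + k)/(2*k))
((d(-3) + W)² + 43)² = (((½)*(3 - 3)/(-3) + ⅖)² + 43)² = (((½)*(-⅓)*0 + ⅖)² + 43)² = ((0 + ⅖)² + 43)² = ((⅖)² + 43)² = (4/25 + 43)² = (1079/25)² = 1164241/625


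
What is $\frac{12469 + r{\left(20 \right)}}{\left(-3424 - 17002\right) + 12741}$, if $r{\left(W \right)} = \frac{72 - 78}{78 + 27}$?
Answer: $- \frac{436413}{268975} \approx -1.6225$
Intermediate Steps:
$r{\left(W \right)} = - \frac{2}{35}$ ($r{\left(W \right)} = - \frac{6}{105} = \left(-6\right) \frac{1}{105} = - \frac{2}{35}$)
$\frac{12469 + r{\left(20 \right)}}{\left(-3424 - 17002\right) + 12741} = \frac{12469 - \frac{2}{35}}{\left(-3424 - 17002\right) + 12741} = \frac{436413}{35 \left(\left(-3424 - 17002\right) + 12741\right)} = \frac{436413}{35 \left(-20426 + 12741\right)} = \frac{436413}{35 \left(-7685\right)} = \frac{436413}{35} \left(- \frac{1}{7685}\right) = - \frac{436413}{268975}$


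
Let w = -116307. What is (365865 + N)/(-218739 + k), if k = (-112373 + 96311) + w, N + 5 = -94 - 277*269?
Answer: -291253/351108 ≈ -0.82952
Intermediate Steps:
N = -74612 (N = -5 + (-94 - 277*269) = -5 + (-94 - 74513) = -5 - 74607 = -74612)
k = -132369 (k = (-112373 + 96311) - 116307 = -16062 - 116307 = -132369)
(365865 + N)/(-218739 + k) = (365865 - 74612)/(-218739 - 132369) = 291253/(-351108) = 291253*(-1/351108) = -291253/351108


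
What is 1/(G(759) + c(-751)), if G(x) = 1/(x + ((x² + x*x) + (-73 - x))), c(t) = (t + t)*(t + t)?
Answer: 1152089/2599117392357 ≈ 4.4326e-7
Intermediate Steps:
c(t) = 4*t² (c(t) = (2*t)*(2*t) = 4*t²)
G(x) = 1/(-73 + 2*x²) (G(x) = 1/(x + ((x² + x²) + (-73 - x))) = 1/(x + (2*x² + (-73 - x))) = 1/(x + (-73 - x + 2*x²)) = 1/(-73 + 2*x²))
1/(G(759) + c(-751)) = 1/(1/(-73 + 2*759²) + 4*(-751)²) = 1/(1/(-73 + 2*576081) + 4*564001) = 1/(1/(-73 + 1152162) + 2256004) = 1/(1/1152089 + 2256004) = 1/(2599117392357/1152089) = 1152089/2599117392357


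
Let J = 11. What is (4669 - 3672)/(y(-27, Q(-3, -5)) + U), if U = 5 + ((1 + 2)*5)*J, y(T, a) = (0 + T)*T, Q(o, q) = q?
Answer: 997/899 ≈ 1.1090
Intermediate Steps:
y(T, a) = T² (y(T, a) = T*T = T²)
U = 170 (U = 5 + ((1 + 2)*5)*11 = 5 + (3*5)*11 = 5 + 15*11 = 5 + 165 = 170)
(4669 - 3672)/(y(-27, Q(-3, -5)) + U) = (4669 - 3672)/((-27)² + 170) = 997/(729 + 170) = 997/899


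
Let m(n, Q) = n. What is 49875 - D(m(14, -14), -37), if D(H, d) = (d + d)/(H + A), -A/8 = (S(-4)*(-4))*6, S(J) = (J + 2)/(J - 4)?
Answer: 1546162/31 ≈ 49876.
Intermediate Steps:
S(J) = (2 + J)/(-4 + J)
A = 48 (A = -8*((2 - 4)/(-4 - 4))*(-4)*6 = -8*(-2/(-8))*(-4)*6 = -8*-1/8*(-2)*(-4)*6 = -8*(1/4)*(-4)*6 = -(-8)*6 = -8*(-6) = 48)
D(H, d) = 2*d/(48 + H) (D(H, d) = (d + d)/(H + 48) = (2*d)/(48 + H) = 2*d/(48 + H))
49875 - D(m(14, -14), -37) = 49875 - 2*(-37)/(48 + 14) = 49875 - 2*(-37)/62 = 49875 - 1*(-37/31) = 49875 + 37/31 = 1546162/31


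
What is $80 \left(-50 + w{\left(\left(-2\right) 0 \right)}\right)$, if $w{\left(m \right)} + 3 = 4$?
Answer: $-3920$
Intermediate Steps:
$w{\left(m \right)} = 1$ ($w{\left(m \right)} = -3 + 4 = 1$)
$80 \left(-50 + w{\left(\left(-2\right) 0 \right)}\right) = 80 \left(-50 + 1\right) = 80 \left(-49\right) = -3920$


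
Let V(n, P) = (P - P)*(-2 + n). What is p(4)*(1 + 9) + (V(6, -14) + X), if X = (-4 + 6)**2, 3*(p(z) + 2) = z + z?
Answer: 32/3 ≈ 10.667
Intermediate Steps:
p(z) = -2 + 2*z/3 (p(z) = -2 + (z + z)/3 = -2 + (2*z)/3 = -2 + 2*z/3)
V(n, P) = 0 (V(n, P) = 0*(-2 + n) = 0)
X = 4 (X = 2**2 = 4)
p(4)*(1 + 9) + (V(6, -14) + X) = (-2 + (2/3)*4)*(1 + 9) + (0 + 4) = (-2 + 8/3)*10 + 4 = (2/3)*10 + 4 = 20/3 + 4 = 32/3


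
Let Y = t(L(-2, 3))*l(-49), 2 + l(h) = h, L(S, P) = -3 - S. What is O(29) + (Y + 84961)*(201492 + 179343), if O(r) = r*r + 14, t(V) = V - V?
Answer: 32356123290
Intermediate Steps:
t(V) = 0
l(h) = -2 + h
O(r) = 14 + r² (O(r) = r² + 14 = 14 + r²)
Y = 0 (Y = 0*(-2 - 49) = 0*(-51) = 0)
O(29) + (Y + 84961)*(201492 + 179343) = (14 + 29²) + (0 + 84961)*(201492 + 179343) = (14 + 841) + 84961*380835 = 855 + 32356122435 = 32356123290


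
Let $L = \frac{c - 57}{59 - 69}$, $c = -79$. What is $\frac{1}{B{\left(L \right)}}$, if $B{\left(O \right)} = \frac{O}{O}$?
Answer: $1$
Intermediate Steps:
$L = \frac{68}{5}$ ($L = \frac{-79 - 57}{59 - 69} = - \frac{136}{-10} = \left(-136\right) \left(- \frac{1}{10}\right) = \frac{68}{5} \approx 13.6$)
$B{\left(O \right)} = 1$
$\frac{1}{B{\left(L \right)}} = 1^{-1} = 1$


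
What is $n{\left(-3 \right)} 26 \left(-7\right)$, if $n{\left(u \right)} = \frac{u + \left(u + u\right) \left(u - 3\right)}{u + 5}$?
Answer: $-3003$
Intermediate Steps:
$n{\left(u \right)} = \frac{u + 2 u \left(-3 + u\right)}{5 + u}$
$n{\left(-3 \right)} 26 \left(-7\right) = - \frac{3 \left(-5 + 2 \left(-3\right)\right)}{5 - 3} \cdot 26 \left(-7\right) = - \frac{3 \left(-5 - 6\right)}{2} \cdot 26 \left(-7\right) = \left(-3\right) \frac{1}{2} \left(-11\right) 26 \left(-7\right) = \frac{33}{2} \cdot 26 \left(-7\right) = 429 \left(-7\right) = -3003$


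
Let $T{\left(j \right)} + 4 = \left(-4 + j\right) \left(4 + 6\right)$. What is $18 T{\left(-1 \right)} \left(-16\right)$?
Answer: $15552$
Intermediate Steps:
$T{\left(j \right)} = -44 + 10 j$ ($T{\left(j \right)} = -4 + \left(-4 + j\right) \left(4 + 6\right) = -4 + \left(-4 + j\right) 10 = -4 + \left(-40 + 10 j\right) = -44 + 10 j$)
$18 T{\left(-1 \right)} \left(-16\right) = 18 \left(-44 + 10 \left(-1\right)\right) \left(-16\right) = 18 \left(-44 - 10\right) \left(-16\right) = 18 \left(-54\right) \left(-16\right) = \left(-972\right) \left(-16\right) = 15552$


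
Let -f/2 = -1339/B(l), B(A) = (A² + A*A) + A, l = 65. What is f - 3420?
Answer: -2239894/655 ≈ -3419.7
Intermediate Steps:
B(A) = A + 2*A² (B(A) = (A² + A²) + A = 2*A² + A = A + 2*A²)
f = 206/655 (f = -(-2678)/(65*(1 + 2*65)) = -(-2678)/(65*(1 + 130)) = -(-2678)/(65*131) = -(-2678)/8515 = -2*(-103/655) = 206/655 ≈ 0.31450)
f - 3420 = 206/655 - 3420 = -2239894/655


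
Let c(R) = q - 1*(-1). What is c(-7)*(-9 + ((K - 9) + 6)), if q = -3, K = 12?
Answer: 0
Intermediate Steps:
c(R) = -2 (c(R) = -3 - 1*(-1) = -3 + 1 = -2)
c(-7)*(-9 + ((K - 9) + 6)) = -2*(-9 + ((12 - 9) + 6)) = -2*(-9 + (3 + 6)) = -2*(-9 + 9) = -2*0 = 0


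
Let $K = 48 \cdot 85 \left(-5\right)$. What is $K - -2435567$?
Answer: $2415167$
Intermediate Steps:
$K = -20400$ ($K = 4080 \left(-5\right) = -20400$)
$K - -2435567 = -20400 - -2435567 = -20400 + 2435567 = 2415167$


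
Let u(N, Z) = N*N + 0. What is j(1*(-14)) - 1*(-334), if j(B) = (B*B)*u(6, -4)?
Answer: 7390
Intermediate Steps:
u(N, Z) = N² (u(N, Z) = N² + 0 = N²)
j(B) = 36*B² (j(B) = (B*B)*6² = B²*36 = 36*B²)
j(1*(-14)) - 1*(-334) = 36*(1*(-14))² - 1*(-334) = 36*(-14)² + 334 = 36*196 + 334 = 7056 + 334 = 7390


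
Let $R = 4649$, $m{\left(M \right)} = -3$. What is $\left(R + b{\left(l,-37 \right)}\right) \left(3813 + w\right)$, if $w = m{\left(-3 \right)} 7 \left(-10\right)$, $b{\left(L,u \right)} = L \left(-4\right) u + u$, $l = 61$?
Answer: $54873720$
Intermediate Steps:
$b{\left(L,u \right)} = u - 4 L u$ ($b{\left(L,u \right)} = - 4 L u + u = u - 4 L u$)
$w = 210$ ($w = \left(-3\right) 7 \left(-10\right) = \left(-21\right) \left(-10\right) = 210$)
$\left(R + b{\left(l,-37 \right)}\right) \left(3813 + w\right) = \left(4649 - 37 \left(1 - 244\right)\right) \left(3813 + 210\right) = \left(4649 - 37 \left(1 - 244\right)\right) 4023 = \left(4649 - -8991\right) 4023 = \left(4649 + 8991\right) 4023 = 13640 \cdot 4023 = 54873720$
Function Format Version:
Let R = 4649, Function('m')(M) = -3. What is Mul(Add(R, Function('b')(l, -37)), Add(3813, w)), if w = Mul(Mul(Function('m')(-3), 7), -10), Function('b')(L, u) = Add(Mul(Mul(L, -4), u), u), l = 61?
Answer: 54873720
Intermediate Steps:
Function('b')(L, u) = Add(u, Mul(-4, L, u)) (Function('b')(L, u) = Add(Mul(Mul(-4, L), u), u) = Add(Mul(-4, L, u), u) = Add(u, Mul(-4, L, u)))
w = 210 (w = Mul(Mul(-3, 7), -10) = Mul(-21, -10) = 210)
Mul(Add(R, Function('b')(l, -37)), Add(3813, w)) = Mul(Add(4649, Mul(-37, Add(1, Mul(-4, 61)))), Add(3813, 210)) = Mul(Add(4649, Mul(-37, Add(1, -244))), 4023) = Mul(Add(4649, Mul(-37, -243)), 4023) = Mul(Add(4649, 8991), 4023) = Mul(13640, 4023) = 54873720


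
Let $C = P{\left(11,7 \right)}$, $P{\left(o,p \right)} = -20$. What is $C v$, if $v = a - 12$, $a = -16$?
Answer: $560$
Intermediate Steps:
$C = -20$
$v = -28$ ($v = -16 - 12 = -28$)
$C v = \left(-20\right) \left(-28\right) = 560$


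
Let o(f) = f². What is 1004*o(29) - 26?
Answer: 844338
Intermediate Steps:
1004*o(29) - 26 = 1004*29² - 26 = 1004*841 - 26 = 844364 - 26 = 844338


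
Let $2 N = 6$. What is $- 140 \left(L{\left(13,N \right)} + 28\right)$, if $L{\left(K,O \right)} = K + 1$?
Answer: $-5880$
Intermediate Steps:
$N = 3$ ($N = \frac{1}{2} \cdot 6 = 3$)
$L{\left(K,O \right)} = 1 + K$
$- 140 \left(L{\left(13,N \right)} + 28\right) = - 140 \left(\left(1 + 13\right) + 28\right) = - 140 \left(14 + 28\right) = - 140 \cdot 42 = \left(-1\right) 5880 = -5880$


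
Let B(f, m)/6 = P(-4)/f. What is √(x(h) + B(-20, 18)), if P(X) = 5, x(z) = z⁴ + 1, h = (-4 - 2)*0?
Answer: I*√2/2 ≈ 0.70711*I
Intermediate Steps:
h = 0 (h = -6*0 = 0)
x(z) = 1 + z⁴
B(f, m) = 30/f (B(f, m) = 6*(5/f) = 30/f)
√(x(h) + B(-20, 18)) = √((1 + 0⁴) + 30/(-20)) = √((1 + 0) + 30*(-1/20)) = √(1 - 3/2) = √(-½) = I*√2/2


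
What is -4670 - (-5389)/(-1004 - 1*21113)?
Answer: -6075987/1301 ≈ -4670.2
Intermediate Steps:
-4670 - (-5389)/(-1004 - 1*21113) = -4670 - (-5389)/(-1004 - 21113) = -4670 - (-5389)/(-22117) = -4670 - (-5389)*(-1)/22117 = -4670 - 1*317/1301 = -4670 - 317/1301 = -6075987/1301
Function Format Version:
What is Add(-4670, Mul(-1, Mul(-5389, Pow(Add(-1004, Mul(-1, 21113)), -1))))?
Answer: Rational(-6075987, 1301) ≈ -4670.2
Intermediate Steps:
Add(-4670, Mul(-1, Mul(-5389, Pow(Add(-1004, Mul(-1, 21113)), -1)))) = Add(-4670, Mul(-1, Mul(-5389, Pow(Add(-1004, -21113), -1)))) = Add(-4670, Mul(-1, Mul(-5389, Pow(-22117, -1)))) = Add(-4670, Mul(-1, Mul(-5389, Rational(-1, 22117)))) = Add(-4670, Mul(-1, Rational(317, 1301))) = Add(-4670, Rational(-317, 1301)) = Rational(-6075987, 1301)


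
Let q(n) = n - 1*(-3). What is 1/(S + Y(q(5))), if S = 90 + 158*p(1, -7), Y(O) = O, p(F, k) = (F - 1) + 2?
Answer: 1/414 ≈ 0.0024155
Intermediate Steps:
q(n) = 3 + n (q(n) = n + 3 = 3 + n)
p(F, k) = 1 + F (p(F, k) = (-1 + F) + 2 = 1 + F)
S = 406 (S = 90 + 158*(1 + 1) = 90 + 158*2 = 90 + 316 = 406)
1/(S + Y(q(5))) = 1/(406 + (3 + 5)) = 1/(406 + 8) = 1/414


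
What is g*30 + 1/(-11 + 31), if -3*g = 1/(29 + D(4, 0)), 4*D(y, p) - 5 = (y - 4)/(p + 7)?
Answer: -679/2420 ≈ -0.28058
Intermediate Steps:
D(y, p) = 5/4 + (-4 + y)/(4*(7 + p)) (D(y, p) = 5/4 + ((y - 4)/(p + 7))/4 = 5/4 + ((-4 + y)/(7 + p))/4 = 5/4 + (-4 + y)/(4*(7 + p)))
g = -4/363 (g = -1/(3*(29 + (31 + 4 + 5*0)/(4*(7 + 0)))) = -1/(3*(29 + (1/4)*(31 + 4 + 0)/7)) = -1/(3*(29 + (1/4)*(1/7)*35)) = -1/(3*(29 + 5/4)) = -1/(3*121/4) = -1/3*4/121 = -4/363 ≈ -0.011019)
g*30 + 1/(-11 + 31) = -4/363*30 + 1/(-11 + 31) = -40/121 + 1/20 = -679/2420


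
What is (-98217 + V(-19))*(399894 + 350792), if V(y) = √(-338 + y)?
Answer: -73730126862 + 750686*I*√357 ≈ -7.373e+10 + 1.4184e+7*I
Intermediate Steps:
(-98217 + V(-19))*(399894 + 350792) = (-98217 + √(-338 - 19))*(399894 + 350792) = (-98217 + √(-357))*750686 = (-98217 + I*√357)*750686 = -73730126862 + 750686*I*√357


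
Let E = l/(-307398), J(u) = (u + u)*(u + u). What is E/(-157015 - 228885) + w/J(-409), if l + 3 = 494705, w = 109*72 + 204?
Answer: 9187486699687/763218843191700 ≈ 0.012038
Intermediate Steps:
J(u) = 4*u² (J(u) = (2*u)*(2*u) = 4*u²)
w = 8052 (w = 7848 + 204 = 8052)
l = 494702 (l = -3 + 494705 = 494702)
E = -19027/11823 (E = 494702/(-307398) = 494702*(-1/307398) = -19027/11823 ≈ -1.6093)
E/(-157015 - 228885) + w/J(-409) = -19027/(11823*(-157015 - 228885)) + 8052/((4*(-409)²)) = -19027/11823/(-385900) + 8052/((4*167281)) = -19027/11823*(-1/385900) + 8052/669124 = 19027/4562495700 + 8052*(1/669124) = 19027/4562495700 + 2013/167281 = 9187486699687/763218843191700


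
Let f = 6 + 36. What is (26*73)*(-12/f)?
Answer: -3796/7 ≈ -542.29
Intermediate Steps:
f = 42
(26*73)*(-12/f) = (26*73)*(-12/42) = 1898*(-12*1/42) = 1898*(-2/7) = -3796/7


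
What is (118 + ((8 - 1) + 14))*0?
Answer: 0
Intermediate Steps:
(118 + ((8 - 1) + 14))*0 = (118 + (7 + 14))*0 = (118 + 21)*0 = 139*0 = 0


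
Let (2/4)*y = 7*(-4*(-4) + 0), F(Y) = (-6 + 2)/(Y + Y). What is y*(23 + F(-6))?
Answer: 15680/3 ≈ 5226.7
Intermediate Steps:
F(Y) = -2/Y (F(Y) = -4*1/(2*Y) = -2/Y)
y = 224 (y = 2*(7*(-4*(-4) + 0)) = 2*(7*(16 + 0)) = 2*(7*16) = 2*112 = 224)
y*(23 + F(-6)) = 224*(23 - 2/(-6)) = 224*(23 - 2*(-⅙)) = 224*(23 + ⅓) = 224*(70/3) = 15680/3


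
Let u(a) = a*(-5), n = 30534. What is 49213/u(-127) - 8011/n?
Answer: 1497582757/19389090 ≈ 77.238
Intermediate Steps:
u(a) = -5*a
49213/u(-127) - 8011/n = 49213/((-5*(-127))) - 8011/30534 = 49213/635 - 8011*1/30534 = 49213*(1/635) - 8011/30534 = 49213/635 - 8011/30534 = 1497582757/19389090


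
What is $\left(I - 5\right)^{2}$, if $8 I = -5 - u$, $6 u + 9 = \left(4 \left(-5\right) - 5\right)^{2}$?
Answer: $\frac{196249}{576} \approx 340.71$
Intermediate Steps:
$u = \frac{308}{3}$ ($u = - \frac{3}{2} + \frac{\left(4 \left(-5\right) - 5\right)^{2}}{6} = - \frac{3}{2} + \frac{\left(-20 - 5\right)^{2}}{6} = - \frac{3}{2} + \frac{\left(-25\right)^{2}}{6} = - \frac{3}{2} + \frac{1}{6} \cdot 625 = - \frac{3}{2} + \frac{625}{6} = \frac{308}{3} \approx 102.67$)
$I = - \frac{323}{24}$ ($I = \frac{-5 - \frac{308}{3}}{8} = \frac{1}{8} \left(- \frac{323}{3}\right) = - \frac{323}{24} \approx -13.458$)
$\left(I - 5\right)^{2} = \left(- \frac{323}{24} - 5\right)^{2} = \left(- \frac{443}{24}\right)^{2} = \frac{196249}{576}$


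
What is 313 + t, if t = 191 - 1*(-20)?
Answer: 524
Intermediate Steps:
t = 211 (t = 191 + 20 = 211)
313 + t = 313 + 211 = 524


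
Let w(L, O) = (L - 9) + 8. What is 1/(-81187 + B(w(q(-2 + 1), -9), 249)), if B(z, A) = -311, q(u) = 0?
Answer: -1/81498 ≈ -1.2270e-5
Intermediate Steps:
w(L, O) = -1 + L (w(L, O) = (-9 + L) + 8 = -1 + L)
1/(-81187 + B(w(q(-2 + 1), -9), 249)) = 1/(-81187 - 311) = 1/(-81498) = -1/81498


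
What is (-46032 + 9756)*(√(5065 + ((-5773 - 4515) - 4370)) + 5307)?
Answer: -192516732 - 36276*I*√9593 ≈ -1.9252e+8 - 3.553e+6*I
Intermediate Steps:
(-46032 + 9756)*(√(5065 + ((-5773 - 4515) - 4370)) + 5307) = -36276*(√(5065 + (-10288 - 4370)) + 5307) = -36276*(√(5065 - 14658) + 5307) = -36276*(√(-9593) + 5307) = -36276*(I*√9593 + 5307) = -36276*(5307 + I*√9593) = -192516732 - 36276*I*√9593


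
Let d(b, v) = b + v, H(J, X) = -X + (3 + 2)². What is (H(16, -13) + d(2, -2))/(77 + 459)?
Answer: 19/268 ≈ 0.070896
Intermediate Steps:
H(J, X) = 25 - X (H(J, X) = -X + 5² = -X + 25 = 25 - X)
(H(16, -13) + d(2, -2))/(77 + 459) = ((25 - 1*(-13)) + (2 - 2))/(77 + 459) = ((25 + 13) + 0)/536 = (38 + 0)*(1/536) = 38*(1/536) = 19/268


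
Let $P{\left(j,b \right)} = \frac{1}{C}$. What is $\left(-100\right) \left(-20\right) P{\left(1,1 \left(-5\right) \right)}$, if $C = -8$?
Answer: $-250$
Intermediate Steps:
$P{\left(j,b \right)} = - \frac{1}{8}$ ($P{\left(j,b \right)} = \frac{1}{-8} = - \frac{1}{8}$)
$\left(-100\right) \left(-20\right) P{\left(1,1 \left(-5\right) \right)} = \left(-100\right) \left(-20\right) \left(- \frac{1}{8}\right) = 2000 \left(- \frac{1}{8}\right) = -250$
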